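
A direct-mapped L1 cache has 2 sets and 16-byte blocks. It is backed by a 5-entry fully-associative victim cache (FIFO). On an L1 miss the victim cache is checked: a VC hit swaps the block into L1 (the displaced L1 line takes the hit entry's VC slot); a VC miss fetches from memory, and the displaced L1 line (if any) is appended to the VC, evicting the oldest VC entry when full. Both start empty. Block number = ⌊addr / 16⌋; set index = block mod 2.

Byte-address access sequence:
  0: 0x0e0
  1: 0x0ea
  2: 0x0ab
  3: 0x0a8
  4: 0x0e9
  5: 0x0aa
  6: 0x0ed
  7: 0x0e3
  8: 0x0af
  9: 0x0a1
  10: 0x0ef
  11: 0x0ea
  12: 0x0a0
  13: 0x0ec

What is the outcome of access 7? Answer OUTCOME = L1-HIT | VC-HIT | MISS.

OUTCOME = L1-HIT

0: 0xe0 (blk 14, set 0) → MISS  vc=[]
1: 0xea (blk 14, set 0) → L1-HIT  vc=[]
2: 0xab (blk 10, set 0) → MISS  vc=[14]
3: 0xa8 (blk 10, set 0) → L1-HIT  vc=[14]
4: 0xe9 (blk 14, set 0) → VC-HIT  vc=[10]
5: 0xaa (blk 10, set 0) → VC-HIT  vc=[14]
6: 0xed (blk 14, set 0) → VC-HIT  vc=[10]
7: 0xe3 (blk 14, set 0) → L1-HIT  vc=[10]
8: 0xaf (blk 10, set 0) → VC-HIT  vc=[14]
9: 0xa1 (blk 10, set 0) → L1-HIT  vc=[14]
10: 0xef (blk 14, set 0) → VC-HIT  vc=[10]
11: 0xea (blk 14, set 0) → L1-HIT  vc=[10]
12: 0xa0 (blk 10, set 0) → VC-HIT  vc=[14]
13: 0xec (blk 14, set 0) → VC-HIT  vc=[10]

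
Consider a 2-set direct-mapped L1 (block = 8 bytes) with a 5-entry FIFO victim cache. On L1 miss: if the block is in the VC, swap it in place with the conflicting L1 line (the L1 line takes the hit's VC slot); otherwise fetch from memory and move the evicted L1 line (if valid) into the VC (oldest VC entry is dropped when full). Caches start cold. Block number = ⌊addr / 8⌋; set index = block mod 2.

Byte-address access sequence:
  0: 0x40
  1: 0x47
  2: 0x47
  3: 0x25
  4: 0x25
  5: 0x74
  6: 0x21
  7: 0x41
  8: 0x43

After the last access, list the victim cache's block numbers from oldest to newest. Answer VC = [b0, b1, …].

VC = [4, 14]

0: 0x40 (blk 8, set 0) → MISS  vc=[]
1: 0x47 (blk 8, set 0) → L1-HIT  vc=[]
2: 0x47 (blk 8, set 0) → L1-HIT  vc=[]
3: 0x25 (blk 4, set 0) → MISS  vc=[8]
4: 0x25 (blk 4, set 0) → L1-HIT  vc=[8]
5: 0x74 (blk 14, set 0) → MISS  vc=[8, 4]
6: 0x21 (blk 4, set 0) → VC-HIT  vc=[8, 14]
7: 0x41 (blk 8, set 0) → VC-HIT  vc=[4, 14]
8: 0x43 (blk 8, set 0) → L1-HIT  vc=[4, 14]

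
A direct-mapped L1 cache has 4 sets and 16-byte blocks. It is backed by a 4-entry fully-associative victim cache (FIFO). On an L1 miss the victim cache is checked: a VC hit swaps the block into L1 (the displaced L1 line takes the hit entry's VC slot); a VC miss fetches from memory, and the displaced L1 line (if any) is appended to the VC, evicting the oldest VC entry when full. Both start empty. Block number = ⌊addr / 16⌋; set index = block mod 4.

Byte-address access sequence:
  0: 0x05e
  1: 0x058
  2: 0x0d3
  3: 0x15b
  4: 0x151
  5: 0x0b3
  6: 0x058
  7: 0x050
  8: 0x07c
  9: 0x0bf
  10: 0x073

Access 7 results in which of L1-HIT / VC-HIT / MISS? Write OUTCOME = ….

OUTCOME = L1-HIT

  [0] addr=0x5e blk=5 s=1: MISS | VC []
  [1] addr=0x58 blk=5 s=1: L1-HIT | VC []
  [2] addr=0xd3 blk=13 s=1: MISS | VC [5]
  [3] addr=0x15b blk=21 s=1: MISS | VC [5, 13]
  [4] addr=0x151 blk=21 s=1: L1-HIT | VC [5, 13]
  [5] addr=0xb3 blk=11 s=3: MISS | VC [5, 13]
  [6] addr=0x58 blk=5 s=1: VC-HIT | VC [21, 13]
  [7] addr=0x50 blk=5 s=1: L1-HIT | VC [21, 13]
  [8] addr=0x7c blk=7 s=3: MISS | VC [21, 13, 11]
  [9] addr=0xbf blk=11 s=3: VC-HIT | VC [21, 13, 7]
  [10] addr=0x73 blk=7 s=3: VC-HIT | VC [21, 13, 11]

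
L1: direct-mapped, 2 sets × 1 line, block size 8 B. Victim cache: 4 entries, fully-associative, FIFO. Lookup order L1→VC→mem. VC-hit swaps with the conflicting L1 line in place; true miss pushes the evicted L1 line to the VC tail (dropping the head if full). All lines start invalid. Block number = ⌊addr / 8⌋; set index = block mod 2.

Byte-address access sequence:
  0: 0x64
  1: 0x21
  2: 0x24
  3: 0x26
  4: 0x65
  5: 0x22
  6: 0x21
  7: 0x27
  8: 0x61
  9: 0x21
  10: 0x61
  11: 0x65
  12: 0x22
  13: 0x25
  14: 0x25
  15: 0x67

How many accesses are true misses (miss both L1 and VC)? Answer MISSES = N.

MISSES = 2

#0 0x64→b12/s0 MISS; vc=[]
#1 0x21→b4/s0 MISS; vc=[12]
#2 0x24→b4/s0 L1-HIT; vc=[12]
#3 0x26→b4/s0 L1-HIT; vc=[12]
#4 0x65→b12/s0 VC-HIT; vc=[4]
#5 0x22→b4/s0 VC-HIT; vc=[12]
#6 0x21→b4/s0 L1-HIT; vc=[12]
#7 0x27→b4/s0 L1-HIT; vc=[12]
#8 0x61→b12/s0 VC-HIT; vc=[4]
#9 0x21→b4/s0 VC-HIT; vc=[12]
#10 0x61→b12/s0 VC-HIT; vc=[4]
#11 0x65→b12/s0 L1-HIT; vc=[4]
#12 0x22→b4/s0 VC-HIT; vc=[12]
#13 0x25→b4/s0 L1-HIT; vc=[12]
#14 0x25→b4/s0 L1-HIT; vc=[12]
#15 0x67→b12/s0 VC-HIT; vc=[4]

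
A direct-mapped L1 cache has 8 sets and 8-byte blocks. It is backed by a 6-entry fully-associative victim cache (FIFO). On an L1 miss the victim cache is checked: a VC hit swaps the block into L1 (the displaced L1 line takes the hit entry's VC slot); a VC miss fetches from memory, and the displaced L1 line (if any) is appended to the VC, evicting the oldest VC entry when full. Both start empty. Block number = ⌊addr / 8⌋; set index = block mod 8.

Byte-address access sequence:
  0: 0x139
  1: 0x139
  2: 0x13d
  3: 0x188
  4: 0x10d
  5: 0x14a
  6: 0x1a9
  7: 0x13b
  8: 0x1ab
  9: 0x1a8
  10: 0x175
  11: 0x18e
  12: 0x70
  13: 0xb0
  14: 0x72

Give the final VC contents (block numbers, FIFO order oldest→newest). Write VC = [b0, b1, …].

  [0] addr=0x139 blk=39 s=7: MISS | VC []
  [1] addr=0x139 blk=39 s=7: L1-HIT | VC []
  [2] addr=0x13d blk=39 s=7: L1-HIT | VC []
  [3] addr=0x188 blk=49 s=1: MISS | VC []
  [4] addr=0x10d blk=33 s=1: MISS | VC [49]
  [5] addr=0x14a blk=41 s=1: MISS | VC [49, 33]
  [6] addr=0x1a9 blk=53 s=5: MISS | VC [49, 33]
  [7] addr=0x13b blk=39 s=7: L1-HIT | VC [49, 33]
  [8] addr=0x1ab blk=53 s=5: L1-HIT | VC [49, 33]
  [9] addr=0x1a8 blk=53 s=5: L1-HIT | VC [49, 33]
  [10] addr=0x175 blk=46 s=6: MISS | VC [49, 33]
  [11] addr=0x18e blk=49 s=1: VC-HIT | VC [41, 33]
  [12] addr=0x70 blk=14 s=6: MISS | VC [41, 33, 46]
  [13] addr=0xb0 blk=22 s=6: MISS | VC [41, 33, 46, 14]
  [14] addr=0x72 blk=14 s=6: VC-HIT | VC [41, 33, 46, 22]

VC = [41, 33, 46, 22]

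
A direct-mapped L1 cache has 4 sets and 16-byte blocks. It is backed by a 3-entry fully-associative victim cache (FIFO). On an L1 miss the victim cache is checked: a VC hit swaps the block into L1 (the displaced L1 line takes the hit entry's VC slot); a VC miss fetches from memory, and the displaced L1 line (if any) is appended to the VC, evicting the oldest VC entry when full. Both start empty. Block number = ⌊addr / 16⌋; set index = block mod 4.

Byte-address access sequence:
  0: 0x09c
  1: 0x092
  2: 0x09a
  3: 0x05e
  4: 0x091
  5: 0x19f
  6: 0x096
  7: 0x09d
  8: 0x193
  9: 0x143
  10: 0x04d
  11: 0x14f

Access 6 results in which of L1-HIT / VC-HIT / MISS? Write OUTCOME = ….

  [0] addr=0x9c blk=9 s=1: MISS | VC []
  [1] addr=0x92 blk=9 s=1: L1-HIT | VC []
  [2] addr=0x9a blk=9 s=1: L1-HIT | VC []
  [3] addr=0x5e blk=5 s=1: MISS | VC [9]
  [4] addr=0x91 blk=9 s=1: VC-HIT | VC [5]
  [5] addr=0x19f blk=25 s=1: MISS | VC [5, 9]
  [6] addr=0x96 blk=9 s=1: VC-HIT | VC [5, 25]
  [7] addr=0x9d blk=9 s=1: L1-HIT | VC [5, 25]
  [8] addr=0x193 blk=25 s=1: VC-HIT | VC [5, 9]
  [9] addr=0x143 blk=20 s=0: MISS | VC [5, 9]
  [10] addr=0x4d blk=4 s=0: MISS | VC [5, 9, 20]
  [11] addr=0x14f blk=20 s=0: VC-HIT | VC [5, 9, 4]

OUTCOME = VC-HIT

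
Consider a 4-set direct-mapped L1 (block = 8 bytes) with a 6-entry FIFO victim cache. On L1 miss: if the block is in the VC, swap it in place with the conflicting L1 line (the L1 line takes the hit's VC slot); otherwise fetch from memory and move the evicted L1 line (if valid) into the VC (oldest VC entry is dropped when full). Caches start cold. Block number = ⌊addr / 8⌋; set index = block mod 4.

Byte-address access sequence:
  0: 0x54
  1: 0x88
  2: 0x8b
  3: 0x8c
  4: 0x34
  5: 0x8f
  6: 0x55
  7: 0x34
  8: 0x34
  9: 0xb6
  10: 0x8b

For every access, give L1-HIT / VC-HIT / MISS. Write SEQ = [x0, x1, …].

SEQ = [MISS, MISS, L1-HIT, L1-HIT, MISS, L1-HIT, VC-HIT, VC-HIT, L1-HIT, MISS, L1-HIT]

  [0] addr=0x54 blk=10 s=2: MISS | VC []
  [1] addr=0x88 blk=17 s=1: MISS | VC []
  [2] addr=0x8b blk=17 s=1: L1-HIT | VC []
  [3] addr=0x8c blk=17 s=1: L1-HIT | VC []
  [4] addr=0x34 blk=6 s=2: MISS | VC [10]
  [5] addr=0x8f blk=17 s=1: L1-HIT | VC [10]
  [6] addr=0x55 blk=10 s=2: VC-HIT | VC [6]
  [7] addr=0x34 blk=6 s=2: VC-HIT | VC [10]
  [8] addr=0x34 blk=6 s=2: L1-HIT | VC [10]
  [9] addr=0xb6 blk=22 s=2: MISS | VC [10, 6]
  [10] addr=0x8b blk=17 s=1: L1-HIT | VC [10, 6]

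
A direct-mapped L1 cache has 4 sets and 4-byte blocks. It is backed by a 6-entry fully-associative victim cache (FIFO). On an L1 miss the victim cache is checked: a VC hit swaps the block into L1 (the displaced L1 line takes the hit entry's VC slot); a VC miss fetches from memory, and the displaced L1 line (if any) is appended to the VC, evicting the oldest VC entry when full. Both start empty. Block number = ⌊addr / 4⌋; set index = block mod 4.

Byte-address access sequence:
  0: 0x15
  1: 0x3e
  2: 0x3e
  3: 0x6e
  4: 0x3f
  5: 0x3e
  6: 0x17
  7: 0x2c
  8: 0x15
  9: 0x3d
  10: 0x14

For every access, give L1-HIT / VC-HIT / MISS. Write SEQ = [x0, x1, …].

  [0] addr=0x15 blk=5 s=1: MISS | VC []
  [1] addr=0x3e blk=15 s=3: MISS | VC []
  [2] addr=0x3e blk=15 s=3: L1-HIT | VC []
  [3] addr=0x6e blk=27 s=3: MISS | VC [15]
  [4] addr=0x3f blk=15 s=3: VC-HIT | VC [27]
  [5] addr=0x3e blk=15 s=3: L1-HIT | VC [27]
  [6] addr=0x17 blk=5 s=1: L1-HIT | VC [27]
  [7] addr=0x2c blk=11 s=3: MISS | VC [27, 15]
  [8] addr=0x15 blk=5 s=1: L1-HIT | VC [27, 15]
  [9] addr=0x3d blk=15 s=3: VC-HIT | VC [27, 11]
  [10] addr=0x14 blk=5 s=1: L1-HIT | VC [27, 11]

SEQ = [MISS, MISS, L1-HIT, MISS, VC-HIT, L1-HIT, L1-HIT, MISS, L1-HIT, VC-HIT, L1-HIT]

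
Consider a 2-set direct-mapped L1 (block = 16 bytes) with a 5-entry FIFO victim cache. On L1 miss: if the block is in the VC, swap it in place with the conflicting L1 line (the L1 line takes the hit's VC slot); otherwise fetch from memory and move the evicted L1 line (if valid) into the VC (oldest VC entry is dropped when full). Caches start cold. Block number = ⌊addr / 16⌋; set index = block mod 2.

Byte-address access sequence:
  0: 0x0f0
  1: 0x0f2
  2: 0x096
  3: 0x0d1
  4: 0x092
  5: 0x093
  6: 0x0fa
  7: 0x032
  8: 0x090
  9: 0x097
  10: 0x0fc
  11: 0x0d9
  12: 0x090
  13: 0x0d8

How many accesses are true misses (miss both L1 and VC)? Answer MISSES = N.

#0 0xf0→b15/s1 MISS; vc=[]
#1 0xf2→b15/s1 L1-HIT; vc=[]
#2 0x96→b9/s1 MISS; vc=[15]
#3 0xd1→b13/s1 MISS; vc=[15,9]
#4 0x92→b9/s1 VC-HIT; vc=[15,13]
#5 0x93→b9/s1 L1-HIT; vc=[15,13]
#6 0xfa→b15/s1 VC-HIT; vc=[9,13]
#7 0x32→b3/s1 MISS; vc=[9,13,15]
#8 0x90→b9/s1 VC-HIT; vc=[3,13,15]
#9 0x97→b9/s1 L1-HIT; vc=[3,13,15]
#10 0xfc→b15/s1 VC-HIT; vc=[3,13,9]
#11 0xd9→b13/s1 VC-HIT; vc=[3,15,9]
#12 0x90→b9/s1 VC-HIT; vc=[3,15,13]
#13 0xd8→b13/s1 VC-HIT; vc=[3,15,9]

MISSES = 4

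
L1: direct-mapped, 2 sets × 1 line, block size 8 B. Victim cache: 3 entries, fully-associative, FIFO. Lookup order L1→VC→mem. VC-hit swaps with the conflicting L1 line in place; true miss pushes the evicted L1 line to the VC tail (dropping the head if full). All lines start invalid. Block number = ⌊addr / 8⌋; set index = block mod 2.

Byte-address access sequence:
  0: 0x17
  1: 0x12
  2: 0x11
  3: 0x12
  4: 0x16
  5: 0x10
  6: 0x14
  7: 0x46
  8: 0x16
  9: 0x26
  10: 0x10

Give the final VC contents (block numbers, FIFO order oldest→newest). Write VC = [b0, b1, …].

#0 0x17→b2/s0 MISS; vc=[]
#1 0x12→b2/s0 L1-HIT; vc=[]
#2 0x11→b2/s0 L1-HIT; vc=[]
#3 0x12→b2/s0 L1-HIT; vc=[]
#4 0x16→b2/s0 L1-HIT; vc=[]
#5 0x10→b2/s0 L1-HIT; vc=[]
#6 0x14→b2/s0 L1-HIT; vc=[]
#7 0x46→b8/s0 MISS; vc=[2]
#8 0x16→b2/s0 VC-HIT; vc=[8]
#9 0x26→b4/s0 MISS; vc=[8,2]
#10 0x10→b2/s0 VC-HIT; vc=[8,4]

VC = [8, 4]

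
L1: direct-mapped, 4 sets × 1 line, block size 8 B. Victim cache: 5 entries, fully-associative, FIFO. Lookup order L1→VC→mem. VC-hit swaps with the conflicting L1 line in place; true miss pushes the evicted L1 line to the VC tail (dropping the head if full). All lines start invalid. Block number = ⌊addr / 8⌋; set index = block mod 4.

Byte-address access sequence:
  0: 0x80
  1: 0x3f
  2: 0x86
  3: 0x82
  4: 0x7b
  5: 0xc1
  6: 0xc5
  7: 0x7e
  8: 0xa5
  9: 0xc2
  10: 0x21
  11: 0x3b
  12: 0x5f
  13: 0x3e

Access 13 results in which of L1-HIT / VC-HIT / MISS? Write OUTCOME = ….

OUTCOME = VC-HIT

0: 0x80 (blk 16, set 0) → MISS  vc=[]
1: 0x3f (blk 7, set 3) → MISS  vc=[]
2: 0x86 (blk 16, set 0) → L1-HIT  vc=[]
3: 0x82 (blk 16, set 0) → L1-HIT  vc=[]
4: 0x7b (blk 15, set 3) → MISS  vc=[7]
5: 0xc1 (blk 24, set 0) → MISS  vc=[7, 16]
6: 0xc5 (blk 24, set 0) → L1-HIT  vc=[7, 16]
7: 0x7e (blk 15, set 3) → L1-HIT  vc=[7, 16]
8: 0xa5 (blk 20, set 0) → MISS  vc=[7, 16, 24]
9: 0xc2 (blk 24, set 0) → VC-HIT  vc=[7, 16, 20]
10: 0x21 (blk 4, set 0) → MISS  vc=[7, 16, 20, 24]
11: 0x3b (blk 7, set 3) → VC-HIT  vc=[15, 16, 20, 24]
12: 0x5f (blk 11, set 3) → MISS  vc=[15, 16, 20, 24, 7]
13: 0x3e (blk 7, set 3) → VC-HIT  vc=[15, 16, 20, 24, 11]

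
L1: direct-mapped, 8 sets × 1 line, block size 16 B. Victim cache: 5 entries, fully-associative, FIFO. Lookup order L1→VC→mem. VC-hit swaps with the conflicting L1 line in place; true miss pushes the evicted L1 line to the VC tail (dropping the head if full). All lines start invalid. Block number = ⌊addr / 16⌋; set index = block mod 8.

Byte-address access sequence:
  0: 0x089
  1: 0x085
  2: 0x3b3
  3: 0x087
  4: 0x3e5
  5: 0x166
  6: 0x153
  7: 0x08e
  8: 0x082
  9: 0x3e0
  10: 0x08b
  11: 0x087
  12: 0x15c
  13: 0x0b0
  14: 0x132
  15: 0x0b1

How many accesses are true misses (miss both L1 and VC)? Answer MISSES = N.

MISSES = 7

#0 0x89→b8/s0 MISS; vc=[]
#1 0x85→b8/s0 L1-HIT; vc=[]
#2 0x3b3→b59/s3 MISS; vc=[]
#3 0x87→b8/s0 L1-HIT; vc=[]
#4 0x3e5→b62/s6 MISS; vc=[]
#5 0x166→b22/s6 MISS; vc=[62]
#6 0x153→b21/s5 MISS; vc=[62]
#7 0x8e→b8/s0 L1-HIT; vc=[62]
#8 0x82→b8/s0 L1-HIT; vc=[62]
#9 0x3e0→b62/s6 VC-HIT; vc=[22]
#10 0x8b→b8/s0 L1-HIT; vc=[22]
#11 0x87→b8/s0 L1-HIT; vc=[22]
#12 0x15c→b21/s5 L1-HIT; vc=[22]
#13 0xb0→b11/s3 MISS; vc=[22,59]
#14 0x132→b19/s3 MISS; vc=[22,59,11]
#15 0xb1→b11/s3 VC-HIT; vc=[22,59,19]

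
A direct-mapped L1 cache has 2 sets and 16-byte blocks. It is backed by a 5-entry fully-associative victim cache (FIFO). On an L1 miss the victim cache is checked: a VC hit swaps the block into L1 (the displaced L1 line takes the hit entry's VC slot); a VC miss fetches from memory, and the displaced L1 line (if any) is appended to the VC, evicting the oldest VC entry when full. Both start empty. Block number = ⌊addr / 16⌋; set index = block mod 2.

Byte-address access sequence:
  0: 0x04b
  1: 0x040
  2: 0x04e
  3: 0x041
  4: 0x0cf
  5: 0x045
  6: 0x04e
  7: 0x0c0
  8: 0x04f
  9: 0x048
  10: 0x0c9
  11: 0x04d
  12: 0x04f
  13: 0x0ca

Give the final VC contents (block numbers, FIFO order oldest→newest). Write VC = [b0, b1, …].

#0 0x4b→b4/s0 MISS; vc=[]
#1 0x40→b4/s0 L1-HIT; vc=[]
#2 0x4e→b4/s0 L1-HIT; vc=[]
#3 0x41→b4/s0 L1-HIT; vc=[]
#4 0xcf→b12/s0 MISS; vc=[4]
#5 0x45→b4/s0 VC-HIT; vc=[12]
#6 0x4e→b4/s0 L1-HIT; vc=[12]
#7 0xc0→b12/s0 VC-HIT; vc=[4]
#8 0x4f→b4/s0 VC-HIT; vc=[12]
#9 0x48→b4/s0 L1-HIT; vc=[12]
#10 0xc9→b12/s0 VC-HIT; vc=[4]
#11 0x4d→b4/s0 VC-HIT; vc=[12]
#12 0x4f→b4/s0 L1-HIT; vc=[12]
#13 0xca→b12/s0 VC-HIT; vc=[4]

VC = [4]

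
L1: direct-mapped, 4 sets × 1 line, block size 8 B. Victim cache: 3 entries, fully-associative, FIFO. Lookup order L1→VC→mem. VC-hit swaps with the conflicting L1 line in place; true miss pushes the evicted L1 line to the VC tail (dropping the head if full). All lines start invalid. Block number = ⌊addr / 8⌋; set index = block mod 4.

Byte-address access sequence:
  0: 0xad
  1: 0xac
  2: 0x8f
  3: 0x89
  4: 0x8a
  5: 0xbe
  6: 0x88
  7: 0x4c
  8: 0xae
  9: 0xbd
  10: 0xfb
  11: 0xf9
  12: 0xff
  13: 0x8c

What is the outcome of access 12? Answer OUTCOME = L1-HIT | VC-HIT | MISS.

OUTCOME = L1-HIT

#0 0xad→b21/s1 MISS; vc=[]
#1 0xac→b21/s1 L1-HIT; vc=[]
#2 0x8f→b17/s1 MISS; vc=[21]
#3 0x89→b17/s1 L1-HIT; vc=[21]
#4 0x8a→b17/s1 L1-HIT; vc=[21]
#5 0xbe→b23/s3 MISS; vc=[21]
#6 0x88→b17/s1 L1-HIT; vc=[21]
#7 0x4c→b9/s1 MISS; vc=[21,17]
#8 0xae→b21/s1 VC-HIT; vc=[9,17]
#9 0xbd→b23/s3 L1-HIT; vc=[9,17]
#10 0xfb→b31/s3 MISS; vc=[9,17,23]
#11 0xf9→b31/s3 L1-HIT; vc=[9,17,23]
#12 0xff→b31/s3 L1-HIT; vc=[9,17,23]
#13 0x8c→b17/s1 VC-HIT; vc=[9,21,23]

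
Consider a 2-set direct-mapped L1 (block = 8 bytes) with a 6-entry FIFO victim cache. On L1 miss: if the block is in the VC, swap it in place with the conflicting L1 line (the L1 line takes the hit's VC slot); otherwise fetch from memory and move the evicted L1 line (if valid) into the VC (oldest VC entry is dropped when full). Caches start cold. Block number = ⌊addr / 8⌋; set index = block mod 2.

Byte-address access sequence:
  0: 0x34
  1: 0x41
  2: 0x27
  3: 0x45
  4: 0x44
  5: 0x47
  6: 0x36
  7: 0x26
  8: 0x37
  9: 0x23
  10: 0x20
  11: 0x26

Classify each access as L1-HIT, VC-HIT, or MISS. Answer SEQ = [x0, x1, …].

SEQ = [MISS, MISS, MISS, VC-HIT, L1-HIT, L1-HIT, VC-HIT, VC-HIT, VC-HIT, VC-HIT, L1-HIT, L1-HIT]

  [0] addr=0x34 blk=6 s=0: MISS | VC []
  [1] addr=0x41 blk=8 s=0: MISS | VC [6]
  [2] addr=0x27 blk=4 s=0: MISS | VC [6, 8]
  [3] addr=0x45 blk=8 s=0: VC-HIT | VC [6, 4]
  [4] addr=0x44 blk=8 s=0: L1-HIT | VC [6, 4]
  [5] addr=0x47 blk=8 s=0: L1-HIT | VC [6, 4]
  [6] addr=0x36 blk=6 s=0: VC-HIT | VC [8, 4]
  [7] addr=0x26 blk=4 s=0: VC-HIT | VC [8, 6]
  [8] addr=0x37 blk=6 s=0: VC-HIT | VC [8, 4]
  [9] addr=0x23 blk=4 s=0: VC-HIT | VC [8, 6]
  [10] addr=0x20 blk=4 s=0: L1-HIT | VC [8, 6]
  [11] addr=0x26 blk=4 s=0: L1-HIT | VC [8, 6]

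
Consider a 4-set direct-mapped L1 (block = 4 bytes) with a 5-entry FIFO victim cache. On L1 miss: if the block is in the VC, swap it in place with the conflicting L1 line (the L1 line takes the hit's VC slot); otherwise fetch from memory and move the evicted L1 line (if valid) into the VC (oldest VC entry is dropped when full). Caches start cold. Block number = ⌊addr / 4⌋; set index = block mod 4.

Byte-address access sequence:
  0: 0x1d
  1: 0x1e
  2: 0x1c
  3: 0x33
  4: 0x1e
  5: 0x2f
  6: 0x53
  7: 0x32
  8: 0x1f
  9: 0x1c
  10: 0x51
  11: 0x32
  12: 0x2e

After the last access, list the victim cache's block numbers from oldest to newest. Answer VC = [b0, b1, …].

VC = [7, 20]

#0 0x1d→b7/s3 MISS; vc=[]
#1 0x1e→b7/s3 L1-HIT; vc=[]
#2 0x1c→b7/s3 L1-HIT; vc=[]
#3 0x33→b12/s0 MISS; vc=[]
#4 0x1e→b7/s3 L1-HIT; vc=[]
#5 0x2f→b11/s3 MISS; vc=[7]
#6 0x53→b20/s0 MISS; vc=[7,12]
#7 0x32→b12/s0 VC-HIT; vc=[7,20]
#8 0x1f→b7/s3 VC-HIT; vc=[11,20]
#9 0x1c→b7/s3 L1-HIT; vc=[11,20]
#10 0x51→b20/s0 VC-HIT; vc=[11,12]
#11 0x32→b12/s0 VC-HIT; vc=[11,20]
#12 0x2e→b11/s3 VC-HIT; vc=[7,20]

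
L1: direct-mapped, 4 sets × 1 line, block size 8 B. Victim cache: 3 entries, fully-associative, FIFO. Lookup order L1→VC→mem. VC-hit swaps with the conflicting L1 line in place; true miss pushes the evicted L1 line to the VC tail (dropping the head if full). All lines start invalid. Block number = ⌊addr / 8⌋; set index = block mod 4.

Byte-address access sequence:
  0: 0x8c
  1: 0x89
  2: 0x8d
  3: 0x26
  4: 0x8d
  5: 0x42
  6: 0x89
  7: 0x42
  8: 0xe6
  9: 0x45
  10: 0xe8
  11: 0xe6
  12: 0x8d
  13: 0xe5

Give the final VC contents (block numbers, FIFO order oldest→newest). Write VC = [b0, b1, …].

VC = [4, 8, 29]

  [0] addr=0x8c blk=17 s=1: MISS | VC []
  [1] addr=0x89 blk=17 s=1: L1-HIT | VC []
  [2] addr=0x8d blk=17 s=1: L1-HIT | VC []
  [3] addr=0x26 blk=4 s=0: MISS | VC []
  [4] addr=0x8d blk=17 s=1: L1-HIT | VC []
  [5] addr=0x42 blk=8 s=0: MISS | VC [4]
  [6] addr=0x89 blk=17 s=1: L1-HIT | VC [4]
  [7] addr=0x42 blk=8 s=0: L1-HIT | VC [4]
  [8] addr=0xe6 blk=28 s=0: MISS | VC [4, 8]
  [9] addr=0x45 blk=8 s=0: VC-HIT | VC [4, 28]
  [10] addr=0xe8 blk=29 s=1: MISS | VC [4, 28, 17]
  [11] addr=0xe6 blk=28 s=0: VC-HIT | VC [4, 8, 17]
  [12] addr=0x8d blk=17 s=1: VC-HIT | VC [4, 8, 29]
  [13] addr=0xe5 blk=28 s=0: L1-HIT | VC [4, 8, 29]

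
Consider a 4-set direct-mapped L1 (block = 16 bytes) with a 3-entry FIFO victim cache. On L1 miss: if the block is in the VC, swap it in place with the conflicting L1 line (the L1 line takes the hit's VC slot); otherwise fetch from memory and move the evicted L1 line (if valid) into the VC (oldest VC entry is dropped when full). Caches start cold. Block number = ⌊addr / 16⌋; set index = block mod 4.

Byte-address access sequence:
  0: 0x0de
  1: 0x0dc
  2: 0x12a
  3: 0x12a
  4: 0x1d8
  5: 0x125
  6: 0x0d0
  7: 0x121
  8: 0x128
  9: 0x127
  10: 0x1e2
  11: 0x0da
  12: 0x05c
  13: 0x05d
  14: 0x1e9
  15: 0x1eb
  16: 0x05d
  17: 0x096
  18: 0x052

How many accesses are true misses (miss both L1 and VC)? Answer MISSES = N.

MISSES = 6

#0 0xde→b13/s1 MISS; vc=[]
#1 0xdc→b13/s1 L1-HIT; vc=[]
#2 0x12a→b18/s2 MISS; vc=[]
#3 0x12a→b18/s2 L1-HIT; vc=[]
#4 0x1d8→b29/s1 MISS; vc=[13]
#5 0x125→b18/s2 L1-HIT; vc=[13]
#6 0xd0→b13/s1 VC-HIT; vc=[29]
#7 0x121→b18/s2 L1-HIT; vc=[29]
#8 0x128→b18/s2 L1-HIT; vc=[29]
#9 0x127→b18/s2 L1-HIT; vc=[29]
#10 0x1e2→b30/s2 MISS; vc=[29,18]
#11 0xda→b13/s1 L1-HIT; vc=[29,18]
#12 0x5c→b5/s1 MISS; vc=[29,18,13]
#13 0x5d→b5/s1 L1-HIT; vc=[29,18,13]
#14 0x1e9→b30/s2 L1-HIT; vc=[29,18,13]
#15 0x1eb→b30/s2 L1-HIT; vc=[29,18,13]
#16 0x5d→b5/s1 L1-HIT; vc=[29,18,13]
#17 0x96→b9/s1 MISS; vc=[18,13,5]
#18 0x52→b5/s1 VC-HIT; vc=[18,13,9]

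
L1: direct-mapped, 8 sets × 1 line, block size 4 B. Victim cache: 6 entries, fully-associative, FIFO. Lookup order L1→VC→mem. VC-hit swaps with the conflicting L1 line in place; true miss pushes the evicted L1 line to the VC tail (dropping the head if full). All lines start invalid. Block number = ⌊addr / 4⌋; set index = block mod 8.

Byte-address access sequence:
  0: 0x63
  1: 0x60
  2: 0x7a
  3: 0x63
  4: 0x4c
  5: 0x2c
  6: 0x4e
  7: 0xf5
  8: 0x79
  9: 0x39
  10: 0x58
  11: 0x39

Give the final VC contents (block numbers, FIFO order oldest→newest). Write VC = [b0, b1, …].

VC = [11, 30, 22]

  [0] addr=0x63 blk=24 s=0: MISS | VC []
  [1] addr=0x60 blk=24 s=0: L1-HIT | VC []
  [2] addr=0x7a blk=30 s=6: MISS | VC []
  [3] addr=0x63 blk=24 s=0: L1-HIT | VC []
  [4] addr=0x4c blk=19 s=3: MISS | VC []
  [5] addr=0x2c blk=11 s=3: MISS | VC [19]
  [6] addr=0x4e blk=19 s=3: VC-HIT | VC [11]
  [7] addr=0xf5 blk=61 s=5: MISS | VC [11]
  [8] addr=0x79 blk=30 s=6: L1-HIT | VC [11]
  [9] addr=0x39 blk=14 s=6: MISS | VC [11, 30]
  [10] addr=0x58 blk=22 s=6: MISS | VC [11, 30, 14]
  [11] addr=0x39 blk=14 s=6: VC-HIT | VC [11, 30, 22]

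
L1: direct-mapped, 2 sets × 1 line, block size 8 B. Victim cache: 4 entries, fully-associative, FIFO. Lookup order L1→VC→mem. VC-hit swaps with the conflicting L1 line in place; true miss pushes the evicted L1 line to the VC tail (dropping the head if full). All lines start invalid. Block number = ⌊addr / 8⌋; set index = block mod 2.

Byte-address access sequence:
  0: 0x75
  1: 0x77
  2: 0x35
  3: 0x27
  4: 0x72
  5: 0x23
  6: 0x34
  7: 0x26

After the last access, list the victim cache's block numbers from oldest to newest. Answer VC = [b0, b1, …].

VC = [14, 6]

  [0] addr=0x75 blk=14 s=0: MISS | VC []
  [1] addr=0x77 blk=14 s=0: L1-HIT | VC []
  [2] addr=0x35 blk=6 s=0: MISS | VC [14]
  [3] addr=0x27 blk=4 s=0: MISS | VC [14, 6]
  [4] addr=0x72 blk=14 s=0: VC-HIT | VC [4, 6]
  [5] addr=0x23 blk=4 s=0: VC-HIT | VC [14, 6]
  [6] addr=0x34 blk=6 s=0: VC-HIT | VC [14, 4]
  [7] addr=0x26 blk=4 s=0: VC-HIT | VC [14, 6]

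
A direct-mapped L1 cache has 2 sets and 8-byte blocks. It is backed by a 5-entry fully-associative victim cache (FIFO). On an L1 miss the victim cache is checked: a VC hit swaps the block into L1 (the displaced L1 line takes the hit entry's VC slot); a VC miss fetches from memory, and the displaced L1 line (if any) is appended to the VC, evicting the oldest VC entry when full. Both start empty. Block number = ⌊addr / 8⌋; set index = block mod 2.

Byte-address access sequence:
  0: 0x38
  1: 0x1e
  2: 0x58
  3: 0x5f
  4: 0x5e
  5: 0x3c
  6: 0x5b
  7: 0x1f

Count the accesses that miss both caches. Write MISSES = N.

0: 0x38 (blk 7, set 1) → MISS  vc=[]
1: 0x1e (blk 3, set 1) → MISS  vc=[7]
2: 0x58 (blk 11, set 1) → MISS  vc=[7, 3]
3: 0x5f (blk 11, set 1) → L1-HIT  vc=[7, 3]
4: 0x5e (blk 11, set 1) → L1-HIT  vc=[7, 3]
5: 0x3c (blk 7, set 1) → VC-HIT  vc=[11, 3]
6: 0x5b (blk 11, set 1) → VC-HIT  vc=[7, 3]
7: 0x1f (blk 3, set 1) → VC-HIT  vc=[7, 11]

MISSES = 3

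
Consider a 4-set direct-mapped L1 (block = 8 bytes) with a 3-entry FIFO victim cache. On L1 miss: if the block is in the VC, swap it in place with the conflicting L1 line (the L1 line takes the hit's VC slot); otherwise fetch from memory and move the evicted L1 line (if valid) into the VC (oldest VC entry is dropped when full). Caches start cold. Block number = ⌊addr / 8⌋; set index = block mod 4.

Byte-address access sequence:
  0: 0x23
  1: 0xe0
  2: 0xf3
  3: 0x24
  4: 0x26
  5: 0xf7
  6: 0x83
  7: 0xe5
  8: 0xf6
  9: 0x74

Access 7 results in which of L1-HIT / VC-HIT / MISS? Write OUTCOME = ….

OUTCOME = VC-HIT

#0 0x23→b4/s0 MISS; vc=[]
#1 0xe0→b28/s0 MISS; vc=[4]
#2 0xf3→b30/s2 MISS; vc=[4]
#3 0x24→b4/s0 VC-HIT; vc=[28]
#4 0x26→b4/s0 L1-HIT; vc=[28]
#5 0xf7→b30/s2 L1-HIT; vc=[28]
#6 0x83→b16/s0 MISS; vc=[28,4]
#7 0xe5→b28/s0 VC-HIT; vc=[16,4]
#8 0xf6→b30/s2 L1-HIT; vc=[16,4]
#9 0x74→b14/s2 MISS; vc=[16,4,30]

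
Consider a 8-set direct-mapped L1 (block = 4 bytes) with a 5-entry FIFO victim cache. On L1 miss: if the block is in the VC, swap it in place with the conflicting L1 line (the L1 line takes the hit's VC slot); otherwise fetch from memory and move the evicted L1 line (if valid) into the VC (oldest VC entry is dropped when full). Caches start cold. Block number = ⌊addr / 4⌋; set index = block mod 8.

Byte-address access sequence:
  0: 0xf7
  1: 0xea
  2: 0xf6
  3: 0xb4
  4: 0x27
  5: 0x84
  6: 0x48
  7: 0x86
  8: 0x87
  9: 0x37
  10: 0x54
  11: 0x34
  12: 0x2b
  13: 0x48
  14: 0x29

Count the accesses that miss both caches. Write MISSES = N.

#0 0xf7→b61/s5 MISS; vc=[]
#1 0xea→b58/s2 MISS; vc=[]
#2 0xf6→b61/s5 L1-HIT; vc=[]
#3 0xb4→b45/s5 MISS; vc=[61]
#4 0x27→b9/s1 MISS; vc=[61]
#5 0x84→b33/s1 MISS; vc=[61,9]
#6 0x48→b18/s2 MISS; vc=[61,9,58]
#7 0x86→b33/s1 L1-HIT; vc=[61,9,58]
#8 0x87→b33/s1 L1-HIT; vc=[61,9,58]
#9 0x37→b13/s5 MISS; vc=[61,9,58,45]
#10 0x54→b21/s5 MISS; vc=[61,9,58,45,13]
#11 0x34→b13/s5 VC-HIT; vc=[61,9,58,45,21]
#12 0x2b→b10/s2 MISS; vc=[9,58,45,21,18]
#13 0x48→b18/s2 VC-HIT; vc=[9,58,45,21,10]
#14 0x29→b10/s2 VC-HIT; vc=[9,58,45,21,18]

MISSES = 9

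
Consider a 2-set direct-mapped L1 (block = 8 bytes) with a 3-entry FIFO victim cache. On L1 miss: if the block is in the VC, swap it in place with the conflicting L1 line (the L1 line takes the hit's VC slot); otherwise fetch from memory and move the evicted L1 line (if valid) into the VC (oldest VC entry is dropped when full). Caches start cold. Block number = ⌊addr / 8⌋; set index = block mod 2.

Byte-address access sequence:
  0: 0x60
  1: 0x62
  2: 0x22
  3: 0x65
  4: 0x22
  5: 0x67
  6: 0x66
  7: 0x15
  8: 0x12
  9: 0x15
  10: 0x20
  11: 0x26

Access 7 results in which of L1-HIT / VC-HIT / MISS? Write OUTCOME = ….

OUTCOME = MISS

  [0] addr=0x60 blk=12 s=0: MISS | VC []
  [1] addr=0x62 blk=12 s=0: L1-HIT | VC []
  [2] addr=0x22 blk=4 s=0: MISS | VC [12]
  [3] addr=0x65 blk=12 s=0: VC-HIT | VC [4]
  [4] addr=0x22 blk=4 s=0: VC-HIT | VC [12]
  [5] addr=0x67 blk=12 s=0: VC-HIT | VC [4]
  [6] addr=0x66 blk=12 s=0: L1-HIT | VC [4]
  [7] addr=0x15 blk=2 s=0: MISS | VC [4, 12]
  [8] addr=0x12 blk=2 s=0: L1-HIT | VC [4, 12]
  [9] addr=0x15 blk=2 s=0: L1-HIT | VC [4, 12]
  [10] addr=0x20 blk=4 s=0: VC-HIT | VC [2, 12]
  [11] addr=0x26 blk=4 s=0: L1-HIT | VC [2, 12]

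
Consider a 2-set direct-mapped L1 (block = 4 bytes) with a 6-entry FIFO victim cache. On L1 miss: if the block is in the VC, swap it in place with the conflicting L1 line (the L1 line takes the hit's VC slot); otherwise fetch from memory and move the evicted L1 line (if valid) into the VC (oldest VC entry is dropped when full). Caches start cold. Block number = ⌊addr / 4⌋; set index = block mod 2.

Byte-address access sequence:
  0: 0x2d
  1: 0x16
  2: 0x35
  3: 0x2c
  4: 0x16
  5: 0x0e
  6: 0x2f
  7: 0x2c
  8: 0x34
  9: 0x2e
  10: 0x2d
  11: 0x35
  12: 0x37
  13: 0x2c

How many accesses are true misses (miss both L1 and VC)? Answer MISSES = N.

0: 0x2d (blk 11, set 1) → MISS  vc=[]
1: 0x16 (blk 5, set 1) → MISS  vc=[11]
2: 0x35 (blk 13, set 1) → MISS  vc=[11, 5]
3: 0x2c (blk 11, set 1) → VC-HIT  vc=[13, 5]
4: 0x16 (blk 5, set 1) → VC-HIT  vc=[13, 11]
5: 0xe (blk 3, set 1) → MISS  vc=[13, 11, 5]
6: 0x2f (blk 11, set 1) → VC-HIT  vc=[13, 3, 5]
7: 0x2c (blk 11, set 1) → L1-HIT  vc=[13, 3, 5]
8: 0x34 (blk 13, set 1) → VC-HIT  vc=[11, 3, 5]
9: 0x2e (blk 11, set 1) → VC-HIT  vc=[13, 3, 5]
10: 0x2d (blk 11, set 1) → L1-HIT  vc=[13, 3, 5]
11: 0x35 (blk 13, set 1) → VC-HIT  vc=[11, 3, 5]
12: 0x37 (blk 13, set 1) → L1-HIT  vc=[11, 3, 5]
13: 0x2c (blk 11, set 1) → VC-HIT  vc=[13, 3, 5]

MISSES = 4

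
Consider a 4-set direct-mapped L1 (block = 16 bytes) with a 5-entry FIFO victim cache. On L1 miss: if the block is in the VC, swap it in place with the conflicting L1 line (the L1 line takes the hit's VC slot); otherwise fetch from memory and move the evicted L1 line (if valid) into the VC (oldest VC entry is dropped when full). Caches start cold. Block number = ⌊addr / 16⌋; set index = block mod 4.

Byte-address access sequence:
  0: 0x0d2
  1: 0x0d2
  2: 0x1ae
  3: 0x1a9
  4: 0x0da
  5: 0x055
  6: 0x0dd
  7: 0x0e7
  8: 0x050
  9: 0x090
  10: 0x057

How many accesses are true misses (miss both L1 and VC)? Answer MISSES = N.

MISSES = 5

0: 0xd2 (blk 13, set 1) → MISS  vc=[]
1: 0xd2 (blk 13, set 1) → L1-HIT  vc=[]
2: 0x1ae (blk 26, set 2) → MISS  vc=[]
3: 0x1a9 (blk 26, set 2) → L1-HIT  vc=[]
4: 0xda (blk 13, set 1) → L1-HIT  vc=[]
5: 0x55 (blk 5, set 1) → MISS  vc=[13]
6: 0xdd (blk 13, set 1) → VC-HIT  vc=[5]
7: 0xe7 (blk 14, set 2) → MISS  vc=[5, 26]
8: 0x50 (blk 5, set 1) → VC-HIT  vc=[13, 26]
9: 0x90 (blk 9, set 1) → MISS  vc=[13, 26, 5]
10: 0x57 (blk 5, set 1) → VC-HIT  vc=[13, 26, 9]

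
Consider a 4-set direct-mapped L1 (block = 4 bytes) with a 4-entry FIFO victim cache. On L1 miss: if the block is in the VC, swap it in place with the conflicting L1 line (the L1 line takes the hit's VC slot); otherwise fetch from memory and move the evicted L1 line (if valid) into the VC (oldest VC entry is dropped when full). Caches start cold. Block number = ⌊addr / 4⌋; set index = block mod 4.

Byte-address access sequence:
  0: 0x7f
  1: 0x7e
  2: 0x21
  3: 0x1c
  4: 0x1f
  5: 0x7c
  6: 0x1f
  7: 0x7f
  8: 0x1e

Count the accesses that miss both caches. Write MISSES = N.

MISSES = 3

  [0] addr=0x7f blk=31 s=3: MISS | VC []
  [1] addr=0x7e blk=31 s=3: L1-HIT | VC []
  [2] addr=0x21 blk=8 s=0: MISS | VC []
  [3] addr=0x1c blk=7 s=3: MISS | VC [31]
  [4] addr=0x1f blk=7 s=3: L1-HIT | VC [31]
  [5] addr=0x7c blk=31 s=3: VC-HIT | VC [7]
  [6] addr=0x1f blk=7 s=3: VC-HIT | VC [31]
  [7] addr=0x7f blk=31 s=3: VC-HIT | VC [7]
  [8] addr=0x1e blk=7 s=3: VC-HIT | VC [31]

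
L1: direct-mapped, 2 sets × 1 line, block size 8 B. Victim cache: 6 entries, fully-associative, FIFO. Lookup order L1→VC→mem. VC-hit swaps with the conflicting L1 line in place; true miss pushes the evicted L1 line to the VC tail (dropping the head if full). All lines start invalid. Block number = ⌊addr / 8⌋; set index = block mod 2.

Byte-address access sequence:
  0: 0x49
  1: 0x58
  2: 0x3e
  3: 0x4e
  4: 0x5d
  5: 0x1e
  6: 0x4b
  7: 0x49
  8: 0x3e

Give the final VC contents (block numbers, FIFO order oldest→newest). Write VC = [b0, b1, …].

#0 0x49→b9/s1 MISS; vc=[]
#1 0x58→b11/s1 MISS; vc=[9]
#2 0x3e→b7/s1 MISS; vc=[9,11]
#3 0x4e→b9/s1 VC-HIT; vc=[7,11]
#4 0x5d→b11/s1 VC-HIT; vc=[7,9]
#5 0x1e→b3/s1 MISS; vc=[7,9,11]
#6 0x4b→b9/s1 VC-HIT; vc=[7,3,11]
#7 0x49→b9/s1 L1-HIT; vc=[7,3,11]
#8 0x3e→b7/s1 VC-HIT; vc=[9,3,11]

VC = [9, 3, 11]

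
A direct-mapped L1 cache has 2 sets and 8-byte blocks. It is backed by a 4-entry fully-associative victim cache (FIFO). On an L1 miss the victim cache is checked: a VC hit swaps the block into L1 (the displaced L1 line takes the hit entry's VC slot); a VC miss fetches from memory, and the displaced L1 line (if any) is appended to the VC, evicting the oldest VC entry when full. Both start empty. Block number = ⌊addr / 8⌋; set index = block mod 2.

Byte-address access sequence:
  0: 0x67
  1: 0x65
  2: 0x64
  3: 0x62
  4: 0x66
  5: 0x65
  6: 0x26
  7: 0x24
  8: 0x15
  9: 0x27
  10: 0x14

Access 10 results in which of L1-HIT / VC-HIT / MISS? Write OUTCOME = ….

OUTCOME = VC-HIT

0: 0x67 (blk 12, set 0) → MISS  vc=[]
1: 0x65 (blk 12, set 0) → L1-HIT  vc=[]
2: 0x64 (blk 12, set 0) → L1-HIT  vc=[]
3: 0x62 (blk 12, set 0) → L1-HIT  vc=[]
4: 0x66 (blk 12, set 0) → L1-HIT  vc=[]
5: 0x65 (blk 12, set 0) → L1-HIT  vc=[]
6: 0x26 (blk 4, set 0) → MISS  vc=[12]
7: 0x24 (blk 4, set 0) → L1-HIT  vc=[12]
8: 0x15 (blk 2, set 0) → MISS  vc=[12, 4]
9: 0x27 (blk 4, set 0) → VC-HIT  vc=[12, 2]
10: 0x14 (blk 2, set 0) → VC-HIT  vc=[12, 4]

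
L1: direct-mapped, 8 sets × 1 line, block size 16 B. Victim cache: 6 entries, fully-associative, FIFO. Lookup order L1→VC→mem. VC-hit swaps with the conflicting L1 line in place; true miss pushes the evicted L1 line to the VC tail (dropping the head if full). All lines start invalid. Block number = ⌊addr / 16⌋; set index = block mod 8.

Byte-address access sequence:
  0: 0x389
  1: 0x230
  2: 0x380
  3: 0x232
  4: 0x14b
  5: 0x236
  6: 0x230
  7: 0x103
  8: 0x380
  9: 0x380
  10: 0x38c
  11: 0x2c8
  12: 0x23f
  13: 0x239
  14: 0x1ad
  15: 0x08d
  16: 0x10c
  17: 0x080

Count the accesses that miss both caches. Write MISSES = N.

MISSES = 7

0: 0x389 (blk 56, set 0) → MISS  vc=[]
1: 0x230 (blk 35, set 3) → MISS  vc=[]
2: 0x380 (blk 56, set 0) → L1-HIT  vc=[]
3: 0x232 (blk 35, set 3) → L1-HIT  vc=[]
4: 0x14b (blk 20, set 4) → MISS  vc=[]
5: 0x236 (blk 35, set 3) → L1-HIT  vc=[]
6: 0x230 (blk 35, set 3) → L1-HIT  vc=[]
7: 0x103 (blk 16, set 0) → MISS  vc=[56]
8: 0x380 (blk 56, set 0) → VC-HIT  vc=[16]
9: 0x380 (blk 56, set 0) → L1-HIT  vc=[16]
10: 0x38c (blk 56, set 0) → L1-HIT  vc=[16]
11: 0x2c8 (blk 44, set 4) → MISS  vc=[16, 20]
12: 0x23f (blk 35, set 3) → L1-HIT  vc=[16, 20]
13: 0x239 (blk 35, set 3) → L1-HIT  vc=[16, 20]
14: 0x1ad (blk 26, set 2) → MISS  vc=[16, 20]
15: 0x8d (blk 8, set 0) → MISS  vc=[16, 20, 56]
16: 0x10c (blk 16, set 0) → VC-HIT  vc=[8, 20, 56]
17: 0x80 (blk 8, set 0) → VC-HIT  vc=[16, 20, 56]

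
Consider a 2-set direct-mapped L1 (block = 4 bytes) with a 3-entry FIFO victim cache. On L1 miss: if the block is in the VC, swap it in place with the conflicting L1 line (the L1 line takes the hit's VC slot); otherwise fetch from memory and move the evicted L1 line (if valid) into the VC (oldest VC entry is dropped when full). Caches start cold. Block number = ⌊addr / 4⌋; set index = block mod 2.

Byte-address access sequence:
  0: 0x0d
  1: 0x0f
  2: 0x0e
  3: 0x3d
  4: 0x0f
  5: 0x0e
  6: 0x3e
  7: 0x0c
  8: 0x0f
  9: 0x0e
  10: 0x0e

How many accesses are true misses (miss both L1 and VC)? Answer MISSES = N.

  [0] addr=0xd blk=3 s=1: MISS | VC []
  [1] addr=0xf blk=3 s=1: L1-HIT | VC []
  [2] addr=0xe blk=3 s=1: L1-HIT | VC []
  [3] addr=0x3d blk=15 s=1: MISS | VC [3]
  [4] addr=0xf blk=3 s=1: VC-HIT | VC [15]
  [5] addr=0xe blk=3 s=1: L1-HIT | VC [15]
  [6] addr=0x3e blk=15 s=1: VC-HIT | VC [3]
  [7] addr=0xc blk=3 s=1: VC-HIT | VC [15]
  [8] addr=0xf blk=3 s=1: L1-HIT | VC [15]
  [9] addr=0xe blk=3 s=1: L1-HIT | VC [15]
  [10] addr=0xe blk=3 s=1: L1-HIT | VC [15]

MISSES = 2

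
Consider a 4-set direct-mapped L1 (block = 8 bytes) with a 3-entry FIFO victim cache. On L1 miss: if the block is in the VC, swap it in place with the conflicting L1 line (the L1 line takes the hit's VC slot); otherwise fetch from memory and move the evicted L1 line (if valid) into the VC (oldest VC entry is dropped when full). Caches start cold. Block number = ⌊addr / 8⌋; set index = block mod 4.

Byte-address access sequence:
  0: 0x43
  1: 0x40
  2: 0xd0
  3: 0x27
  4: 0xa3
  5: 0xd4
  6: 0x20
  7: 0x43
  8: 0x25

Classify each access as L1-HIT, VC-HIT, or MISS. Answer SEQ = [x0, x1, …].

SEQ = [MISS, L1-HIT, MISS, MISS, MISS, L1-HIT, VC-HIT, VC-HIT, VC-HIT]

#0 0x43→b8/s0 MISS; vc=[]
#1 0x40→b8/s0 L1-HIT; vc=[]
#2 0xd0→b26/s2 MISS; vc=[]
#3 0x27→b4/s0 MISS; vc=[8]
#4 0xa3→b20/s0 MISS; vc=[8,4]
#5 0xd4→b26/s2 L1-HIT; vc=[8,4]
#6 0x20→b4/s0 VC-HIT; vc=[8,20]
#7 0x43→b8/s0 VC-HIT; vc=[4,20]
#8 0x25→b4/s0 VC-HIT; vc=[8,20]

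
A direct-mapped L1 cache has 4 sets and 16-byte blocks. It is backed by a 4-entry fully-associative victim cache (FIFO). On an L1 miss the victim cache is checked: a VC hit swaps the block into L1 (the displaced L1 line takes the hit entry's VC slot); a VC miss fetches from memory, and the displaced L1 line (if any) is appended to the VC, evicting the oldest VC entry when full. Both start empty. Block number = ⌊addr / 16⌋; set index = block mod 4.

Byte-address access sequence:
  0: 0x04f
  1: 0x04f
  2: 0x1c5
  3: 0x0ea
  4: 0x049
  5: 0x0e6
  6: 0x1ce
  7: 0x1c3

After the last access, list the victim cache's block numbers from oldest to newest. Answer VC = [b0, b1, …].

  [0] addr=0x4f blk=4 s=0: MISS | VC []
  [1] addr=0x4f blk=4 s=0: L1-HIT | VC []
  [2] addr=0x1c5 blk=28 s=0: MISS | VC [4]
  [3] addr=0xea blk=14 s=2: MISS | VC [4]
  [4] addr=0x49 blk=4 s=0: VC-HIT | VC [28]
  [5] addr=0xe6 blk=14 s=2: L1-HIT | VC [28]
  [6] addr=0x1ce blk=28 s=0: VC-HIT | VC [4]
  [7] addr=0x1c3 blk=28 s=0: L1-HIT | VC [4]

VC = [4]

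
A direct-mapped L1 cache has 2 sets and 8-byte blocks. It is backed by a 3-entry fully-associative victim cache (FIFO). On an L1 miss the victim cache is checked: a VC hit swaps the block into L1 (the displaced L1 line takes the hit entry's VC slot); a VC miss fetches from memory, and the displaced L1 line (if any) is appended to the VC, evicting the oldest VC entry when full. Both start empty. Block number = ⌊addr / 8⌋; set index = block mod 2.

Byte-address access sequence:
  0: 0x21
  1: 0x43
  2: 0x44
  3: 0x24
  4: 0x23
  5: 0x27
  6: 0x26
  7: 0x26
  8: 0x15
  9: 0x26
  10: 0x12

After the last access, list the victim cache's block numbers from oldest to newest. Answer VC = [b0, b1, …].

VC = [8, 4]

  [0] addr=0x21 blk=4 s=0: MISS | VC []
  [1] addr=0x43 blk=8 s=0: MISS | VC [4]
  [2] addr=0x44 blk=8 s=0: L1-HIT | VC [4]
  [3] addr=0x24 blk=4 s=0: VC-HIT | VC [8]
  [4] addr=0x23 blk=4 s=0: L1-HIT | VC [8]
  [5] addr=0x27 blk=4 s=0: L1-HIT | VC [8]
  [6] addr=0x26 blk=4 s=0: L1-HIT | VC [8]
  [7] addr=0x26 blk=4 s=0: L1-HIT | VC [8]
  [8] addr=0x15 blk=2 s=0: MISS | VC [8, 4]
  [9] addr=0x26 blk=4 s=0: VC-HIT | VC [8, 2]
  [10] addr=0x12 blk=2 s=0: VC-HIT | VC [8, 4]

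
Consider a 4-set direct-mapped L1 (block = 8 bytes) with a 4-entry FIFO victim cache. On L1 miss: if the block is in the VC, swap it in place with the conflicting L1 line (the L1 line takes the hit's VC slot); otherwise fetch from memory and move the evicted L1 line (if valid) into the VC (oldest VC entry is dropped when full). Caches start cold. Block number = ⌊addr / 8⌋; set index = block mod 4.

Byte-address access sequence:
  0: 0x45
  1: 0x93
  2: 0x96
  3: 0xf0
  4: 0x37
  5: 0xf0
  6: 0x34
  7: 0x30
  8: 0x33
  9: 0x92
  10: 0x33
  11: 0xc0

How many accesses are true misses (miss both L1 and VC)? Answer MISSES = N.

  [0] addr=0x45 blk=8 s=0: MISS | VC []
  [1] addr=0x93 blk=18 s=2: MISS | VC []
  [2] addr=0x96 blk=18 s=2: L1-HIT | VC []
  [3] addr=0xf0 blk=30 s=2: MISS | VC [18]
  [4] addr=0x37 blk=6 s=2: MISS | VC [18, 30]
  [5] addr=0xf0 blk=30 s=2: VC-HIT | VC [18, 6]
  [6] addr=0x34 blk=6 s=2: VC-HIT | VC [18, 30]
  [7] addr=0x30 blk=6 s=2: L1-HIT | VC [18, 30]
  [8] addr=0x33 blk=6 s=2: L1-HIT | VC [18, 30]
  [9] addr=0x92 blk=18 s=2: VC-HIT | VC [6, 30]
  [10] addr=0x33 blk=6 s=2: VC-HIT | VC [18, 30]
  [11] addr=0xc0 blk=24 s=0: MISS | VC [18, 30, 8]

MISSES = 5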